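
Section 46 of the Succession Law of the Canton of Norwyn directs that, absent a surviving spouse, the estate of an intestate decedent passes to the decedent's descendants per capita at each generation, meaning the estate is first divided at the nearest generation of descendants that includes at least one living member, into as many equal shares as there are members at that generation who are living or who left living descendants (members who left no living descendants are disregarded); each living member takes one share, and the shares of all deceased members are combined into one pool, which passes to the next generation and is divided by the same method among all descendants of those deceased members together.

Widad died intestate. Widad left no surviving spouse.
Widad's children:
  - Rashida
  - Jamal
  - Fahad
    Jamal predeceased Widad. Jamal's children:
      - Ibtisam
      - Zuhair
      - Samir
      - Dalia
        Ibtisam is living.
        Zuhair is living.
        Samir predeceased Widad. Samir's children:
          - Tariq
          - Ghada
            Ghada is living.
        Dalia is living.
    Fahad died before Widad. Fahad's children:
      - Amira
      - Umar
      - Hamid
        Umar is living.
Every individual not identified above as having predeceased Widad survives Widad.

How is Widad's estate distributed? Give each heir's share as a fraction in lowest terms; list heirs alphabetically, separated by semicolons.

There is no surviving spouse, so the entire estate passes to Widad's descendants per capita at each generation.
At generation 1 (Rashida, Jamal, Fahad) there are 3 shares of (1)/3 = 1/3 each.
Living: Rashida — each takes 1/3.
Deceased: Jamal and Fahad. Their combined 2/3 is pooled and carried to generation 2.
At generation 2 (Ibtisam, Zuhair, Samir, Dalia, Amira, Umar, Hamid) there are 7 shares of (2/3)/7 = 2/21 each.
Living: Ibtisam, Zuhair, Dalia, Amira, Umar, and Hamid — each takes 2/21.
Deceased: Samir. That 2/21 share is carried to generation 3.
At generation 3 (Tariq, Ghada) there are 2 shares of (2/21)/2 = 1/21 each.
Living: Tariq and Ghada — each takes 1/21.

Amira 2/21; Dalia 2/21; Ghada 1/21; Hamid 2/21; Ibtisam 2/21; Rashida 1/3; Tariq 1/21; Umar 2/21; Zuhair 2/21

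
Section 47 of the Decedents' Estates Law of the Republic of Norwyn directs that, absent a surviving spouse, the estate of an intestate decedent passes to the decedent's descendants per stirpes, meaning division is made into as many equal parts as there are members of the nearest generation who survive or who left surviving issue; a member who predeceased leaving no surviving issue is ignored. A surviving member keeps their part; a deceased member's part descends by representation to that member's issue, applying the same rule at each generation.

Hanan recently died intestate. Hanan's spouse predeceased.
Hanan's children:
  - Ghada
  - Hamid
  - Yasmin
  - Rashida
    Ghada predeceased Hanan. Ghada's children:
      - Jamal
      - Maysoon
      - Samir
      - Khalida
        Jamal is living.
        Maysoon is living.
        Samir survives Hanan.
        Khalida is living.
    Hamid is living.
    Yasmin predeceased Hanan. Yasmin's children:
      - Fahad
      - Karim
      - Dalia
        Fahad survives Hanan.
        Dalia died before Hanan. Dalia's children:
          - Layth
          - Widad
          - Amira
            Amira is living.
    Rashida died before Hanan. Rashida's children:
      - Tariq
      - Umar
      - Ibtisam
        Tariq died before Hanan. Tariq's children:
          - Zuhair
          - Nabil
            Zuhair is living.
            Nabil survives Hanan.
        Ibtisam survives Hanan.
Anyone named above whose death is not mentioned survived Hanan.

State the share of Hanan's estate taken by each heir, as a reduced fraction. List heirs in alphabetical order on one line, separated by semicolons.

There is no surviving spouse, so the entire estate passes to Hanan's descendants per stirpes.
The estate is divided into 4 equal shares of 1/4 among Ghada, Hamid, Yasmin, Rashida.
Ghada predeceased; the 1/4 allotted to Ghada's branch passes to Ghada's issue by representation.
The 1/4 is divided into 4 equal shares of 1/16 among Jamal, Maysoon, Samir, Khalida.
Jamal is living and takes 1/16.
Maysoon is living and takes 1/16.
Samir is living and takes 1/16.
Khalida is living and takes 1/16.
Hamid is living and takes 1/4.
Yasmin predeceased; the 1/4 allotted to Yasmin's branch passes to Yasmin's issue by representation.
The 1/4 is divided into 3 equal shares of 1/12 among Fahad, Karim, Dalia.
Fahad is living and takes 1/12.
Karim is living and takes 1/12.
Dalia predeceased; the 1/12 allotted to Dalia's branch passes to Dalia's issue by representation.
The 1/12 is divided into 3 equal shares of 1/36 among Layth, Widad, Amira.
Layth is living and takes 1/36.
Widad is living and takes 1/36.
Amira is living and takes 1/36.
Rashida predeceased; the 1/4 allotted to Rashida's branch passes to Rashida's issue by representation.
The 1/4 is divided into 3 equal shares of 1/12 among Tariq, Umar, Ibtisam.
Tariq predeceased; the 1/12 allotted to Tariq's branch passes to Tariq's issue by representation.
The 1/12 is divided into 2 equal shares of 1/24 among Zuhair, Nabil.
Zuhair is living and takes 1/24.
Nabil is living and takes 1/24.
Umar is living and takes 1/12.
Ibtisam is living and takes 1/12.

Amira 1/36; Fahad 1/12; Hamid 1/4; Ibtisam 1/12; Jamal 1/16; Karim 1/12; Khalida 1/16; Layth 1/36; Maysoon 1/16; Nabil 1/24; Samir 1/16; Umar 1/12; Widad 1/36; Zuhair 1/24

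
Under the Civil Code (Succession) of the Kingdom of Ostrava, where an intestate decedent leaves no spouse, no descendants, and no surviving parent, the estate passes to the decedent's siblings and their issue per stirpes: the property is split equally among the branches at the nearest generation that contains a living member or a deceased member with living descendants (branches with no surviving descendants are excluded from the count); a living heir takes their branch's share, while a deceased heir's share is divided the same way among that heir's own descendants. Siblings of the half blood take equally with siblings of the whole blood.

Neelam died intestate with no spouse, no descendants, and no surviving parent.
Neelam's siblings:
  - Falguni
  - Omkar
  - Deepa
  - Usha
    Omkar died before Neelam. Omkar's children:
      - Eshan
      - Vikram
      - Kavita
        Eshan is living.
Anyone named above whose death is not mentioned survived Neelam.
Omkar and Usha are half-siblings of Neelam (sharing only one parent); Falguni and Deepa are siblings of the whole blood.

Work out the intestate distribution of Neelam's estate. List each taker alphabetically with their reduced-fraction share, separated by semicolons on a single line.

No spouse, descendants, or parent survives, so the estate passes to Neelam's siblings per stirpes.
Half-blood and whole-blood siblings take equally under the stated rule.
The estate is divided into 4 equal shares of 1/4 among Falguni, Omkar, Deepa, Usha.
Falguni is living and takes 1/4.
Omkar predeceased; the 1/4 allotted to Omkar's branch passes to Omkar's issue by representation.
The 1/4 is divided into 3 equal shares of 1/12 among Eshan, Vikram, Kavita.
Eshan is living and takes 1/12.
Vikram is living and takes 1/12.
Kavita is living and takes 1/12.
Deepa is living and takes 1/4.
Usha is living and takes 1/4.

Deepa 1/4; Eshan 1/12; Falguni 1/4; Kavita 1/12; Usha 1/4; Vikram 1/12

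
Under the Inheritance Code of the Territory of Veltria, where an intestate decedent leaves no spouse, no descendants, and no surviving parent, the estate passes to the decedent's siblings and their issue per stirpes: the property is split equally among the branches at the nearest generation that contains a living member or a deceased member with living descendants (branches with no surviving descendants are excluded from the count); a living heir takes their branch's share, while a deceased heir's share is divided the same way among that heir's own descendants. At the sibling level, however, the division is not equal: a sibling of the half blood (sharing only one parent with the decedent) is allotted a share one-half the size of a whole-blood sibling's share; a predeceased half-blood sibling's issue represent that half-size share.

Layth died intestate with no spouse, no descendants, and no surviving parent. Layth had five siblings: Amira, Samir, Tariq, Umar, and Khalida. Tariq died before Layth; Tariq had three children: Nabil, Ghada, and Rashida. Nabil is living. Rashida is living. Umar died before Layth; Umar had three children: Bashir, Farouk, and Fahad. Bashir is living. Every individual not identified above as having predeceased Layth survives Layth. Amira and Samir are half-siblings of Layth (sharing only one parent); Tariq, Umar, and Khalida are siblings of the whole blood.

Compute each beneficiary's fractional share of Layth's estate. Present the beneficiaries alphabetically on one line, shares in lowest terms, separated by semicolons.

Amira 1/8; Bashir 1/12; Fahad 1/12; Farouk 1/12; Ghada 1/12; Khalida 1/4; Nabil 1/12; Rashida 1/12; Samir 1/8

No spouse, descendants, or parent survives, so the estate passes to Layth's siblings per stirpes.
Half-blood siblings count for one-half the weight of whole-blood siblings at the initial division.
Dividing 1 in proportion to weights (total weight 4): Amira (weight 1/2) → 1/8; Samir (weight 1/2) → 1/8; Tariq (weight 1) → 1/4; Umar (weight 1) → 1/4; Khalida (weight 1) → 1/4.
Amira is living and takes 1/8.
Samir is living and takes 1/8.
Tariq predeceased; the 1/4 allotted to Tariq's branch passes to Tariq's issue by representation.
The 1/4 is divided into 3 equal shares of 1/12 among Nabil, Ghada, Rashida.
Nabil is living and takes 1/12.
Ghada is living and takes 1/12.
Rashida is living and takes 1/12.
Umar predeceased; the 1/4 allotted to Umar's branch passes to Umar's issue by representation.
The 1/4 is divided into 3 equal shares of 1/12 among Bashir, Farouk, Fahad.
Bashir is living and takes 1/12.
Farouk is living and takes 1/12.
Fahad is living and takes 1/12.
Khalida is living and takes 1/4.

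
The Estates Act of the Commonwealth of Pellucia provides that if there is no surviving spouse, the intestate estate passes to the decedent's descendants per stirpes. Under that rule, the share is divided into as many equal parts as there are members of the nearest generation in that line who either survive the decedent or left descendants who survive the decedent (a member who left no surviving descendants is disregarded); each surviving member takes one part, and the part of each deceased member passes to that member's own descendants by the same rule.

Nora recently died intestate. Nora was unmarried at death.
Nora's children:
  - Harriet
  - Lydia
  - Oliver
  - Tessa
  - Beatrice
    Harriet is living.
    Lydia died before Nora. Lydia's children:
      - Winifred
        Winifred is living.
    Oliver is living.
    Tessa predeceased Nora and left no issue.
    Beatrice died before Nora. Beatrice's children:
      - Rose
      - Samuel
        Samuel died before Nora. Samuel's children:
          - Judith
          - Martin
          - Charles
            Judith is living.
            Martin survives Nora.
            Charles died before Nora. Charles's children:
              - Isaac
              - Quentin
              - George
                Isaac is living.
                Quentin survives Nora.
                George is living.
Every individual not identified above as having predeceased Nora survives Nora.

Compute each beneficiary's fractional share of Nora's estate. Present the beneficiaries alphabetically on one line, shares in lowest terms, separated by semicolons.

There is no surviving spouse, so the entire estate passes to Nora's descendants per stirpes.
Tessa left no surviving issue, so that branch lapses and is disregarded.
The estate is divided into 4 equal shares of 1/4 among Harriet, Lydia, Oliver, Beatrice.
Harriet is living and takes 1/4.
Lydia predeceased; the 1/4 allotted to Lydia's branch passes to Lydia's issue by representation.
Winifred is the sole taker at this level and receives the full 1/4.
Oliver is living and takes 1/4.
Beatrice predeceased; the 1/4 allotted to Beatrice's branch passes to Beatrice's issue by representation.
The 1/4 is divided into 2 equal shares of 1/8 among Rose, Samuel.
Rose is living and takes 1/8.
Samuel predeceased; the 1/8 allotted to Samuel's branch passes to Samuel's issue by representation.
The 1/8 is divided into 3 equal shares of 1/24 among Judith, Martin, Charles.
Judith is living and takes 1/24.
Martin is living and takes 1/24.
Charles predeceased; the 1/24 allotted to Charles's branch passes to Charles's issue by representation.
The 1/24 is divided into 3 equal shares of 1/72 among Isaac, Quentin, George.
Isaac is living and takes 1/72.
Quentin is living and takes 1/72.
George is living and takes 1/72.

George 1/72; Harriet 1/4; Isaac 1/72; Judith 1/24; Martin 1/24; Oliver 1/4; Quentin 1/72; Rose 1/8; Winifred 1/4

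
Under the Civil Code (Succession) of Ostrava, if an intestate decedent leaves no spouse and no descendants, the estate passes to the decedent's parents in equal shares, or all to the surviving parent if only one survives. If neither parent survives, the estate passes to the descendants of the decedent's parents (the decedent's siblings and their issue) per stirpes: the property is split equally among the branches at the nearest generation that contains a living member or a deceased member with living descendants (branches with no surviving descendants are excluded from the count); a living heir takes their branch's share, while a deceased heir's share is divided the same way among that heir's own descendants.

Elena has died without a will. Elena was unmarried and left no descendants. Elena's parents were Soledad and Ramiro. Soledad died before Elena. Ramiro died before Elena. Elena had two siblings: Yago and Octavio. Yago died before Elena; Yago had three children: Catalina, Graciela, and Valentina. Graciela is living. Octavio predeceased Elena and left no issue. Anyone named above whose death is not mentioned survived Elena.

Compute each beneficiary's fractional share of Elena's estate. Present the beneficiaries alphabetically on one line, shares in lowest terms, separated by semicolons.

Catalina 1/3; Graciela 1/3; Valentina 1/3

Neither parent survives and there are no descendants, so the estate passes to Elena's siblings and their issue per stirpes.
Octavio left no surviving issue, so that branch lapses and is disregarded.
Yago's line is the sole branch at this level, so the full 1 passes to Yago's issue by representation.
The estate is divided into 3 equal shares of 1/3 among Catalina, Graciela, Valentina.
Catalina is living and takes 1/3.
Graciela is living and takes 1/3.
Valentina is living and takes 1/3.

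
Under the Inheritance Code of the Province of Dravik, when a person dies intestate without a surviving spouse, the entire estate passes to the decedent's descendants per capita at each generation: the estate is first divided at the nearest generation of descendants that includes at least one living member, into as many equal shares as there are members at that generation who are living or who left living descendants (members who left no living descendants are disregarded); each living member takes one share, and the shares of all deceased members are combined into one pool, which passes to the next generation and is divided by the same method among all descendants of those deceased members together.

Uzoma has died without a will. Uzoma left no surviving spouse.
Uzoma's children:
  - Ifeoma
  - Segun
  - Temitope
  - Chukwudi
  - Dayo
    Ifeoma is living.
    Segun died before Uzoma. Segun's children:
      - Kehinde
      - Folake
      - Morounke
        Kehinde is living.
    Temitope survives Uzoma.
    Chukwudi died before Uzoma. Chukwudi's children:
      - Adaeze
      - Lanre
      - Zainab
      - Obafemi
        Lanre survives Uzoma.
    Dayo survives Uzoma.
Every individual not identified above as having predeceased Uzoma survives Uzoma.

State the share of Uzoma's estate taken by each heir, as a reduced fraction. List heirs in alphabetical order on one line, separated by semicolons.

Adaeze 2/35; Dayo 1/5; Folake 2/35; Ifeoma 1/5; Kehinde 2/35; Lanre 2/35; Morounke 2/35; Obafemi 2/35; Temitope 1/5; Zainab 2/35

There is no surviving spouse, so the entire estate passes to Uzoma's descendants per capita at each generation.
At generation 1 (Ifeoma, Segun, Temitope, Chukwudi, Dayo) there are 5 shares of (1)/5 = 1/5 each.
Living: Ifeoma, Temitope, and Dayo — each takes 1/5.
Deceased: Segun and Chukwudi. Their combined 2/5 is pooled and carried to generation 2.
At generation 2 (Kehinde, Folake, Morounke, Adaeze, Lanre, Zainab, Obafemi) there are 7 shares of (2/5)/7 = 2/35 each.
Living: Kehinde, Folake, Morounke, Adaeze, Lanre, Zainab, and Obafemi — each takes 2/35.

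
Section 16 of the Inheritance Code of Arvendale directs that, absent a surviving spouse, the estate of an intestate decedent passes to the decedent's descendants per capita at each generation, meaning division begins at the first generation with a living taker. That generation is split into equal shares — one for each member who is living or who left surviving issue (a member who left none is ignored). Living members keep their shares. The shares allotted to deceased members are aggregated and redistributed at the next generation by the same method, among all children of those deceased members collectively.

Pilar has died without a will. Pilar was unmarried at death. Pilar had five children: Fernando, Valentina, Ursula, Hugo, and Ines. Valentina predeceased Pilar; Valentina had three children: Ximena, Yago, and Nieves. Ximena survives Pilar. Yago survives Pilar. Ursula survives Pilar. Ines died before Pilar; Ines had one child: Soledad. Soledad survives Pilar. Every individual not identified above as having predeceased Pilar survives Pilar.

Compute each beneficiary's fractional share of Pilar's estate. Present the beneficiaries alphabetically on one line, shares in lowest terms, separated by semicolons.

There is no surviving spouse, so the entire estate passes to Pilar's descendants per capita at each generation.
At generation 1 (Fernando, Valentina, Ursula, Hugo, Ines) there are 5 shares of (1)/5 = 1/5 each.
Living: Fernando, Ursula, and Hugo — each takes 1/5.
Deceased: Valentina and Ines. Their combined 2/5 is pooled and carried to generation 2.
At generation 2 (Ximena, Yago, Nieves, Soledad) there are 4 shares of (2/5)/4 = 1/10 each.
Living: Ximena, Yago, Nieves, and Soledad — each takes 1/10.

Fernando 1/5; Hugo 1/5; Nieves 1/10; Soledad 1/10; Ursula 1/5; Ximena 1/10; Yago 1/10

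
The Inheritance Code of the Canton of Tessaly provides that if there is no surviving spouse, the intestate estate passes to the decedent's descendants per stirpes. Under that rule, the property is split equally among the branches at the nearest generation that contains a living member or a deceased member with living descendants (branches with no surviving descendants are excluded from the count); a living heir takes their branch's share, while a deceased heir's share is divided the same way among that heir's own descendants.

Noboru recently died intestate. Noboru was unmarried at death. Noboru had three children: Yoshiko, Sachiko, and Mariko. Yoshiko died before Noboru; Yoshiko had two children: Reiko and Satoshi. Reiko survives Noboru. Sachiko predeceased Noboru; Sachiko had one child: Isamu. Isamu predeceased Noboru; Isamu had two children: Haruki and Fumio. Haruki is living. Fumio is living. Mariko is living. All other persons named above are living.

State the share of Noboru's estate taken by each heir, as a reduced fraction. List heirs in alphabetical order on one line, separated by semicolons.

There is no surviving spouse, so the entire estate passes to Noboru's descendants per stirpes.
The estate is divided into 3 equal shares of 1/3 among Yoshiko, Sachiko, Mariko.
Yoshiko predeceased; the 1/3 allotted to Yoshiko's branch passes to Yoshiko's issue by representation.
The 1/3 is divided into 2 equal shares of 1/6 among Reiko, Satoshi.
Reiko is living and takes 1/6.
Satoshi is living and takes 1/6.
Sachiko predeceased; the 1/3 allotted to Sachiko's branch passes to Sachiko's issue by representation.
Isamu's line is the sole branch at this level, so the full 1/3 passes to Isamu's issue by representation.
The 1/3 is divided into 2 equal shares of 1/6 among Haruki, Fumio.
Haruki is living and takes 1/6.
Fumio is living and takes 1/6.
Mariko is living and takes 1/3.

Fumio 1/6; Haruki 1/6; Mariko 1/3; Reiko 1/6; Satoshi 1/6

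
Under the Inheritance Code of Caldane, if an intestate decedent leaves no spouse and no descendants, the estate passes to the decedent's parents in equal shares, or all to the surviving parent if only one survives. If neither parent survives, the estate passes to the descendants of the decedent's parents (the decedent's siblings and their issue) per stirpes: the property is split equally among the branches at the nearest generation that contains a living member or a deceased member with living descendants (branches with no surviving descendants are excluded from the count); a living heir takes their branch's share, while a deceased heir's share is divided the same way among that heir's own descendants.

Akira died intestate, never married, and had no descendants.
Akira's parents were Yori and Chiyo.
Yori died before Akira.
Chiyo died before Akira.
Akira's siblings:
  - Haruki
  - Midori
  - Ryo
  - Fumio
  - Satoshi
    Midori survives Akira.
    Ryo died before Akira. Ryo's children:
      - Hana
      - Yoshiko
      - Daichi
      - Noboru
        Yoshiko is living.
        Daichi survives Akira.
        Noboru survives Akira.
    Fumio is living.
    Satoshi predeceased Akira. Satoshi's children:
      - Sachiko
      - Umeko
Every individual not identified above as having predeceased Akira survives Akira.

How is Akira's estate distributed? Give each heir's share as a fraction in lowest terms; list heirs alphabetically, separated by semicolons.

Neither parent survives and there are no descendants, so the estate passes to Akira's siblings and their issue per stirpes.
The estate is divided into 5 equal shares of 1/5 among Haruki, Midori, Ryo, Fumio, Satoshi.
Haruki is living and takes 1/5.
Midori is living and takes 1/5.
Ryo predeceased; the 1/5 allotted to Ryo's branch passes to Ryo's issue by representation.
The 1/5 is divided into 4 equal shares of 1/20 among Hana, Yoshiko, Daichi, Noboru.
Hana is living and takes 1/20.
Yoshiko is living and takes 1/20.
Daichi is living and takes 1/20.
Noboru is living and takes 1/20.
Fumio is living and takes 1/5.
Satoshi predeceased; the 1/5 allotted to Satoshi's branch passes to Satoshi's issue by representation.
The 1/5 is divided into 2 equal shares of 1/10 among Sachiko, Umeko.
Sachiko is living and takes 1/10.
Umeko is living and takes 1/10.

Daichi 1/20; Fumio 1/5; Hana 1/20; Haruki 1/5; Midori 1/5; Noboru 1/20; Sachiko 1/10; Umeko 1/10; Yoshiko 1/20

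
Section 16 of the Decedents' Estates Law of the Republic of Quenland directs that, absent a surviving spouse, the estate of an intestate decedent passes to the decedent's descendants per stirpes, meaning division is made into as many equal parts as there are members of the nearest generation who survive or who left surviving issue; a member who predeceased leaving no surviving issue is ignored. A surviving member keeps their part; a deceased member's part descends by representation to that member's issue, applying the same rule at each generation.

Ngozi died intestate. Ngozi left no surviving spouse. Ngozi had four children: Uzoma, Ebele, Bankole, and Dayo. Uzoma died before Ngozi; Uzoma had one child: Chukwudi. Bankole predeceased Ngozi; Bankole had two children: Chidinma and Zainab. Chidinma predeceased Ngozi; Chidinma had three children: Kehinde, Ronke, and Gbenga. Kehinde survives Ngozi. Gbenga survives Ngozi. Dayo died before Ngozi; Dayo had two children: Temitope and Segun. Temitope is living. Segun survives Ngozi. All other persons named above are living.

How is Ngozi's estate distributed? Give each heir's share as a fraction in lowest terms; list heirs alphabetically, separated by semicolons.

Chukwudi 1/4; Ebele 1/4; Gbenga 1/24; Kehinde 1/24; Ronke 1/24; Segun 1/8; Temitope 1/8; Zainab 1/8

There is no surviving spouse, so the entire estate passes to Ngozi's descendants per stirpes.
The estate is divided into 4 equal shares of 1/4 among Uzoma, Ebele, Bankole, Dayo.
Uzoma predeceased; the 1/4 allotted to Uzoma's branch passes to Uzoma's issue by representation.
Chukwudi is the sole taker at this level and receives the full 1/4.
Ebele is living and takes 1/4.
Bankole predeceased; the 1/4 allotted to Bankole's branch passes to Bankole's issue by representation.
The 1/4 is divided into 2 equal shares of 1/8 among Chidinma, Zainab.
Chidinma predeceased; the 1/8 allotted to Chidinma's branch passes to Chidinma's issue by representation.
The 1/8 is divided into 3 equal shares of 1/24 among Kehinde, Ronke, Gbenga.
Kehinde is living and takes 1/24.
Ronke is living and takes 1/24.
Gbenga is living and takes 1/24.
Zainab is living and takes 1/8.
Dayo predeceased; the 1/4 allotted to Dayo's branch passes to Dayo's issue by representation.
The 1/4 is divided into 2 equal shares of 1/8 among Temitope, Segun.
Temitope is living and takes 1/8.
Segun is living and takes 1/8.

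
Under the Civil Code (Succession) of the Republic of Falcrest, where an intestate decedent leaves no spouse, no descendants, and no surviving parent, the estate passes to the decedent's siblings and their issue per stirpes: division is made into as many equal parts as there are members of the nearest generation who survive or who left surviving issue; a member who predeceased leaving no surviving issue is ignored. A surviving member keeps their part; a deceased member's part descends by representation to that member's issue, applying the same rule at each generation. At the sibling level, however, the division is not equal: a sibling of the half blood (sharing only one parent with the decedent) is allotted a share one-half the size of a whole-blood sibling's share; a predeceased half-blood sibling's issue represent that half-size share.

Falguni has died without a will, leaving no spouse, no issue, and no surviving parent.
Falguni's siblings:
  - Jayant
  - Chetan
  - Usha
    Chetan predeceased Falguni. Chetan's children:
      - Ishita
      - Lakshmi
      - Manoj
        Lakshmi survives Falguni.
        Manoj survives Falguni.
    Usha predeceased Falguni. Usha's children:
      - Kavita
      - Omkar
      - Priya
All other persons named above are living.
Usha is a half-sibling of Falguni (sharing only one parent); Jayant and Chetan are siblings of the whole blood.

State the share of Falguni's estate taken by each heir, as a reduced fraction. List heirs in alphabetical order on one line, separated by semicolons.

Ishita 2/15; Jayant 2/5; Kavita 1/15; Lakshmi 2/15; Manoj 2/15; Omkar 1/15; Priya 1/15

No spouse, descendants, or parent survives, so the estate passes to Falguni's siblings per stirpes.
Half-blood siblings count for one-half the weight of whole-blood siblings at the initial division.
Dividing 1 in proportion to weights (total weight 5/2): Jayant (weight 1) → 2/5; Chetan (weight 1) → 2/5; Usha (weight 1/2) → 1/5.
Jayant is living and takes 2/5.
Chetan predeceased; the 2/5 allotted to Chetan's branch passes to Chetan's issue by representation.
The 2/5 is divided into 3 equal shares of 2/15 among Ishita, Lakshmi, Manoj.
Ishita is living and takes 2/15.
Lakshmi is living and takes 2/15.
Manoj is living and takes 2/15.
Usha predeceased; the 1/5 allotted to Usha's branch passes to Usha's issue by representation.
The 1/5 is divided into 3 equal shares of 1/15 among Kavita, Omkar, Priya.
Kavita is living and takes 1/15.
Omkar is living and takes 1/15.
Priya is living and takes 1/15.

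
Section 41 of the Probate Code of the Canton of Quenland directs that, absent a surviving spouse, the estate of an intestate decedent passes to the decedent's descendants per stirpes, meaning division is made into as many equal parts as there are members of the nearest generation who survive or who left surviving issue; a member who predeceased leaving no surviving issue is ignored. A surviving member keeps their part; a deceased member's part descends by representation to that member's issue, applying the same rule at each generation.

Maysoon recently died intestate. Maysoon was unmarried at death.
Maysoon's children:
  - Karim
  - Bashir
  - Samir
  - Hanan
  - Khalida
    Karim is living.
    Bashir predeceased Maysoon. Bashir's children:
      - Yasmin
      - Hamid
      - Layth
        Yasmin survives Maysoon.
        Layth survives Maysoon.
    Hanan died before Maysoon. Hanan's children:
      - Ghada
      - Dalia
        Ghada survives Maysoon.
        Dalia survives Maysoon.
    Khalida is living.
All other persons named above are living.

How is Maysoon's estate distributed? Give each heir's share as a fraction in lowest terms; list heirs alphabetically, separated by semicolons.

Dalia 1/10; Ghada 1/10; Hamid 1/15; Karim 1/5; Khalida 1/5; Layth 1/15; Samir 1/5; Yasmin 1/15

There is no surviving spouse, so the entire estate passes to Maysoon's descendants per stirpes.
The estate is divided into 5 equal shares of 1/5 among Karim, Bashir, Samir, Hanan, Khalida.
Karim is living and takes 1/5.
Bashir predeceased; the 1/5 allotted to Bashir's branch passes to Bashir's issue by representation.
The 1/5 is divided into 3 equal shares of 1/15 among Yasmin, Hamid, Layth.
Yasmin is living and takes 1/15.
Hamid is living and takes 1/15.
Layth is living and takes 1/15.
Samir is living and takes 1/5.
Hanan predeceased; the 1/5 allotted to Hanan's branch passes to Hanan's issue by representation.
The 1/5 is divided into 2 equal shares of 1/10 among Ghada, Dalia.
Ghada is living and takes 1/10.
Dalia is living and takes 1/10.
Khalida is living and takes 1/5.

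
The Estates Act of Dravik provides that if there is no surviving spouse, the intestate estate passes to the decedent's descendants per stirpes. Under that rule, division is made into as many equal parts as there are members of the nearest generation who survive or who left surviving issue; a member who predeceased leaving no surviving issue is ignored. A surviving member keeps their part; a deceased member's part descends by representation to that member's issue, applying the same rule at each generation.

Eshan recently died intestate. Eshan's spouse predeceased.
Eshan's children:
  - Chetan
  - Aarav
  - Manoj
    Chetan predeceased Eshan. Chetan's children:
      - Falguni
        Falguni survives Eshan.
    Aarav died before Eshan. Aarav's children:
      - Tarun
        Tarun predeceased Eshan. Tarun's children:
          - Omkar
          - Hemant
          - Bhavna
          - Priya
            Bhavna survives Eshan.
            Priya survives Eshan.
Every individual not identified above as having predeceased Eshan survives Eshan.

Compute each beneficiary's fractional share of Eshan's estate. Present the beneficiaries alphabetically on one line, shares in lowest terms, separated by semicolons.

There is no surviving spouse, so the entire estate passes to Eshan's descendants per stirpes.
The estate is divided into 3 equal shares of 1/3 among Chetan, Aarav, Manoj.
Chetan predeceased; the 1/3 allotted to Chetan's branch passes to Chetan's issue by representation.
Falguni is the sole taker at this level and receives the full 1/3.
Aarav predeceased; the 1/3 allotted to Aarav's branch passes to Aarav's issue by representation.
Tarun's line is the sole branch at this level, so the full 1/3 passes to Tarun's issue by representation.
The 1/3 is divided into 4 equal shares of 1/12 among Omkar, Hemant, Bhavna, Priya.
Omkar is living and takes 1/12.
Hemant is living and takes 1/12.
Bhavna is living and takes 1/12.
Priya is living and takes 1/12.
Manoj is living and takes 1/3.

Bhavna 1/12; Falguni 1/3; Hemant 1/12; Manoj 1/3; Omkar 1/12; Priya 1/12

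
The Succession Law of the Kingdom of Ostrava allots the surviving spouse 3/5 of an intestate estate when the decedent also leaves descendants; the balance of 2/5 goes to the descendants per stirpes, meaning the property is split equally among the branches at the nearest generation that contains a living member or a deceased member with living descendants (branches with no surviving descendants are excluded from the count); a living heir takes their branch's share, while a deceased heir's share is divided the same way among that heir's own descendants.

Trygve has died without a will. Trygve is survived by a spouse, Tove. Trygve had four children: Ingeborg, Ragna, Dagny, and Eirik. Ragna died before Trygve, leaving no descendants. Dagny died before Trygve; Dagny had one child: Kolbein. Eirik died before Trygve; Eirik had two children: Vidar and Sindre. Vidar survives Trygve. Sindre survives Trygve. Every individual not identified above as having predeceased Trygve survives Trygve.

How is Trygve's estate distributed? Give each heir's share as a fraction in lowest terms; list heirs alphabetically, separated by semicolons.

Ingeborg 2/15; Kolbein 2/15; Sindre 1/15; Tove 3/5; Vidar 1/15

Tove, as surviving spouse, takes 3/5.
The remaining 2/5 passes to Trygve's descendants per stirpes.
Ragna left no surviving issue, so that branch lapses and is disregarded.
The 2/5 is divided into 3 equal shares of 2/15 among Ingeborg, Dagny, Eirik.
Ingeborg is living and takes 2/15.
Dagny predeceased; the 2/15 allotted to Dagny's branch passes to Dagny's issue by representation.
Kolbein is the sole taker at this level and receives the full 2/15.
Eirik predeceased; the 2/15 allotted to Eirik's branch passes to Eirik's issue by representation.
The 2/15 is divided into 2 equal shares of 1/15 among Vidar, Sindre.
Vidar is living and takes 1/15.
Sindre is living and takes 1/15.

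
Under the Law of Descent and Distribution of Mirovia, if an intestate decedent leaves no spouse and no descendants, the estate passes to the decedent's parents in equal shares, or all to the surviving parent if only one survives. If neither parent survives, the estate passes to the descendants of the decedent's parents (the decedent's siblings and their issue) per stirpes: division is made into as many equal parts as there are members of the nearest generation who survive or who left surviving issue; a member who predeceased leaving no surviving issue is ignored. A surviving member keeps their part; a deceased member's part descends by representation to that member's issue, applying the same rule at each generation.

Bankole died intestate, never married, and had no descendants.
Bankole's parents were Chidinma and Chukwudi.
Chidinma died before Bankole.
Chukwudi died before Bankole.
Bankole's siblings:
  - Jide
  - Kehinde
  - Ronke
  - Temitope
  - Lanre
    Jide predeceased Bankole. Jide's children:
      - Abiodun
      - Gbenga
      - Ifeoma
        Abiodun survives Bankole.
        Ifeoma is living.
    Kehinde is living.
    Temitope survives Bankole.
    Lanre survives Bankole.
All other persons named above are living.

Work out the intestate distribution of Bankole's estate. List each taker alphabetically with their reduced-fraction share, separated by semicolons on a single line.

Abiodun 1/15; Gbenga 1/15; Ifeoma 1/15; Kehinde 1/5; Lanre 1/5; Ronke 1/5; Temitope 1/5

Neither parent survives and there are no descendants, so the estate passes to Bankole's siblings and their issue per stirpes.
The estate is divided into 5 equal shares of 1/5 among Jide, Kehinde, Ronke, Temitope, Lanre.
Jide predeceased; the 1/5 allotted to Jide's branch passes to Jide's issue by representation.
The 1/5 is divided into 3 equal shares of 1/15 among Abiodun, Gbenga, Ifeoma.
Abiodun is living and takes 1/15.
Gbenga is living and takes 1/15.
Ifeoma is living and takes 1/15.
Kehinde is living and takes 1/5.
Ronke is living and takes 1/5.
Temitope is living and takes 1/5.
Lanre is living and takes 1/5.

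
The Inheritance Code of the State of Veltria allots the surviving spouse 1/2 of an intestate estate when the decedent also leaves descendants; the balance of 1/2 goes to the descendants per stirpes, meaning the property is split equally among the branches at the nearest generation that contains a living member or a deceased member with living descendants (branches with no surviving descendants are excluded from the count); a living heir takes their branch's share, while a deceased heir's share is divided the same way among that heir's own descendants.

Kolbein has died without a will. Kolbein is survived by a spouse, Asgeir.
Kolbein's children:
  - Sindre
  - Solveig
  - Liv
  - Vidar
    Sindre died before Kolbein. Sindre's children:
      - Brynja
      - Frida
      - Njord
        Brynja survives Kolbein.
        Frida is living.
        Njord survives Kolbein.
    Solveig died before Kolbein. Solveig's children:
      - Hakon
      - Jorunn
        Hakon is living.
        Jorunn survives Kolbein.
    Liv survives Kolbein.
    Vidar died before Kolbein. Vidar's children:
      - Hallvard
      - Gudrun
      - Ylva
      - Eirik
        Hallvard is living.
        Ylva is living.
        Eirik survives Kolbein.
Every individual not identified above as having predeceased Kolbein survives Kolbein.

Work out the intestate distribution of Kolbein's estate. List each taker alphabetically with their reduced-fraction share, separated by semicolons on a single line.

Asgeir 1/2; Brynja 1/24; Eirik 1/32; Frida 1/24; Gudrun 1/32; Hakon 1/16; Hallvard 1/32; Jorunn 1/16; Liv 1/8; Njord 1/24; Ylva 1/32

Asgeir, as surviving spouse, takes 1/2.
The remaining 1/2 passes to Kolbein's descendants per stirpes.
The 1/2 is divided into 4 equal shares of 1/8 among Sindre, Solveig, Liv, Vidar.
Sindre predeceased; the 1/8 allotted to Sindre's branch passes to Sindre's issue by representation.
The 1/8 is divided into 3 equal shares of 1/24 among Brynja, Frida, Njord.
Brynja is living and takes 1/24.
Frida is living and takes 1/24.
Njord is living and takes 1/24.
Solveig predeceased; the 1/8 allotted to Solveig's branch passes to Solveig's issue by representation.
The 1/8 is divided into 2 equal shares of 1/16 among Hakon, Jorunn.
Hakon is living and takes 1/16.
Jorunn is living and takes 1/16.
Liv is living and takes 1/8.
Vidar predeceased; the 1/8 allotted to Vidar's branch passes to Vidar's issue by representation.
The 1/8 is divided into 4 equal shares of 1/32 among Hallvard, Gudrun, Ylva, Eirik.
Hallvard is living and takes 1/32.
Gudrun is living and takes 1/32.
Ylva is living and takes 1/32.
Eirik is living and takes 1/32.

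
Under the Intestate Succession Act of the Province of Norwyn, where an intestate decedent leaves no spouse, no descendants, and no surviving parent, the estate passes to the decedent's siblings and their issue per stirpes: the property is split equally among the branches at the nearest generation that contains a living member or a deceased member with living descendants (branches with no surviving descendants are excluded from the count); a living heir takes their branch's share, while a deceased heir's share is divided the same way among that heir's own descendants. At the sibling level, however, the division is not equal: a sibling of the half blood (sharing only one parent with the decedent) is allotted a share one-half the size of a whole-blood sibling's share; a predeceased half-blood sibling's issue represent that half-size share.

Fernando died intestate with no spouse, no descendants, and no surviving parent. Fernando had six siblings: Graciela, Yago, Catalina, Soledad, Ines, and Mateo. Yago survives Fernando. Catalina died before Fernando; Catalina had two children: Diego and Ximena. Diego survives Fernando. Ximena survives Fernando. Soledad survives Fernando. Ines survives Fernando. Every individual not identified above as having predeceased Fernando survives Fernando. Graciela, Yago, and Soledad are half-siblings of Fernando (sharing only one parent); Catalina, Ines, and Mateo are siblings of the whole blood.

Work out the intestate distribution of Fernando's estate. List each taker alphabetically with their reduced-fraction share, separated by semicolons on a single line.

Diego 1/9; Graciela 1/9; Ines 2/9; Mateo 2/9; Soledad 1/9; Ximena 1/9; Yago 1/9

No spouse, descendants, or parent survives, so the estate passes to Fernando's siblings per stirpes.
Half-blood siblings count for one-half the weight of whole-blood siblings at the initial division.
Dividing 1 in proportion to weights (total weight 9/2): Graciela (weight 1/2) → 1/9; Yago (weight 1/2) → 1/9; Catalina (weight 1) → 2/9; Soledad (weight 1/2) → 1/9; Ines (weight 1) → 2/9; Mateo (weight 1) → 2/9.
Graciela is living and takes 1/9.
Yago is living and takes 1/9.
Catalina predeceased; the 2/9 allotted to Catalina's branch passes to Catalina's issue by representation.
The 2/9 is divided into 2 equal shares of 1/9 among Diego, Ximena.
Diego is living and takes 1/9.
Ximena is living and takes 1/9.
Soledad is living and takes 1/9.
Ines is living and takes 2/9.
Mateo is living and takes 2/9.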